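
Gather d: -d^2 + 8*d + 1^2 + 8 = -d^2 + 8*d + 9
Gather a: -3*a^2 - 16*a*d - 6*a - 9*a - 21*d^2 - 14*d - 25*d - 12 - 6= -3*a^2 + a*(-16*d - 15) - 21*d^2 - 39*d - 18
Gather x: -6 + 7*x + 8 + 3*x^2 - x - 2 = 3*x^2 + 6*x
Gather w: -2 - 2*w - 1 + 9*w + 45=7*w + 42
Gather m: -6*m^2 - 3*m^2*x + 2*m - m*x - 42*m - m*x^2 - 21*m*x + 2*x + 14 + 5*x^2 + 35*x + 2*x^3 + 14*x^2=m^2*(-3*x - 6) + m*(-x^2 - 22*x - 40) + 2*x^3 + 19*x^2 + 37*x + 14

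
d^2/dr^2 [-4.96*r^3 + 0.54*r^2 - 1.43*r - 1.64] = 1.08 - 29.76*r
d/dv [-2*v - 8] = -2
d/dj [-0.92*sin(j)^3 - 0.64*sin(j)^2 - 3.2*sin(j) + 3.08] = (-1.28*sin(j) + 1.38*cos(2*j) - 4.58)*cos(j)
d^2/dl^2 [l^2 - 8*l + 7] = 2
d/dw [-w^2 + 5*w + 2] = 5 - 2*w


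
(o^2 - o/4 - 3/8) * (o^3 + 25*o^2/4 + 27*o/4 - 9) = o^5 + 6*o^4 + 77*o^3/16 - 417*o^2/32 - 9*o/32 + 27/8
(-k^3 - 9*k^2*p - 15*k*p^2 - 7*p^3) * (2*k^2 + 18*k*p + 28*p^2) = -2*k^5 - 36*k^4*p - 220*k^3*p^2 - 536*k^2*p^3 - 546*k*p^4 - 196*p^5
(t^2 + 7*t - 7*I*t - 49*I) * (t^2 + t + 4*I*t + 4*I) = t^4 + 8*t^3 - 3*I*t^3 + 35*t^2 - 24*I*t^2 + 224*t - 21*I*t + 196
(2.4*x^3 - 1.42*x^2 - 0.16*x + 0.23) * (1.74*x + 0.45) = 4.176*x^4 - 1.3908*x^3 - 0.9174*x^2 + 0.3282*x + 0.1035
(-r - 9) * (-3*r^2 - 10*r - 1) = 3*r^3 + 37*r^2 + 91*r + 9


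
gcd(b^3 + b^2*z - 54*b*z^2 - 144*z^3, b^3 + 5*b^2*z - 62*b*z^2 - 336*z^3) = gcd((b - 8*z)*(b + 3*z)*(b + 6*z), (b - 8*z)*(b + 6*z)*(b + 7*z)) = -b^2 + 2*b*z + 48*z^2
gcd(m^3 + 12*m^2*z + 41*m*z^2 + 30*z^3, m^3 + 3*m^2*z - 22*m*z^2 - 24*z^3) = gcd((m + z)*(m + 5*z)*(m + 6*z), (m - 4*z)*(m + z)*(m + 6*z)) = m^2 + 7*m*z + 6*z^2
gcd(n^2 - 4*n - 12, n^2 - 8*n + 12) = n - 6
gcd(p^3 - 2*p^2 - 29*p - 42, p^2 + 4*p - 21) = 1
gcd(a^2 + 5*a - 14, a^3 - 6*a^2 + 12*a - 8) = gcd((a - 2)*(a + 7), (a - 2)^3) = a - 2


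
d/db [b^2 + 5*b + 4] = 2*b + 5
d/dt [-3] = 0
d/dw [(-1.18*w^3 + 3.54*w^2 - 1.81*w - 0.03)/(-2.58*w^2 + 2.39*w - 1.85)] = (3.0444*w^4 - 5.6404*w^3 + 10.3398*w^2 - 13.2528*w + 3.4202)/(6.6564*w^4 - 12.3324*w^3 + 15.2581*w^2 - 8.843*w + 3.4225)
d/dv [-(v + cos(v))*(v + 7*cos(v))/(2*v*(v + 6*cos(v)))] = (v^3*sin(v) + 7*v^2*sin(2*v)/2 + v^2*cos(v) + 21*v*sin(v)*cos(v)^2 + 7*v*cos(v)^2 + 21*cos(v)^3)/(v^2*(v + 6*cos(v))^2)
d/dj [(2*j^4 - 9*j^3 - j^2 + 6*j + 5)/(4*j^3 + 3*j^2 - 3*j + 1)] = (8*j^6 + 12*j^5 - 41*j^4 + 14*j^3 - 102*j^2 - 32*j + 21)/(16*j^6 + 24*j^5 - 15*j^4 - 10*j^3 + 15*j^2 - 6*j + 1)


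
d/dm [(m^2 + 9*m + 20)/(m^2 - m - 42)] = 2*(-5*m^2 - 62*m - 179)/(m^4 - 2*m^3 - 83*m^2 + 84*m + 1764)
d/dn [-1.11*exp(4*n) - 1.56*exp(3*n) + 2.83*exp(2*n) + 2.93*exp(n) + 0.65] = (-4.44*exp(3*n) - 4.68*exp(2*n) + 5.66*exp(n) + 2.93)*exp(n)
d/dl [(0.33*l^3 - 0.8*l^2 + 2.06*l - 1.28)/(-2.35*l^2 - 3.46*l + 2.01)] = (-0.7755*l^4 - 2.2836*l^3 + 9.5989*l^2 - 9.232*l - 0.2882)/(5.5225*l^4 + 16.262*l^3 + 2.5246*l^2 - 13.9092*l + 4.0401)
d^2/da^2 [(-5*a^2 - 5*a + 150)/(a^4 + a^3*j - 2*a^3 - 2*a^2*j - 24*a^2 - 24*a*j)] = 10*(a^2*(-a^3 - a^2*j + 2*a^2 + 2*a*j + 24*a + 24*j)^2 - a*((2*a + 1)*(-4*a^3 - 3*a^2*j + 6*a^2 + 4*a*j + 48*a + 24*j) + (a^2 + a - 30)*(-6*a^2 - 3*a*j + 6*a + 2*j + 24))*(-a^3 - a^2*j + 2*a^2 + 2*a*j + 24*a + 24*j) + (a^2 + a - 30)*(-4*a^3 - 3*a^2*j + 6*a^2 + 4*a*j + 48*a + 24*j)^2)/(a^3*(-a^3 - a^2*j + 2*a^2 + 2*a*j + 24*a + 24*j)^3)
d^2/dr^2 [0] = 0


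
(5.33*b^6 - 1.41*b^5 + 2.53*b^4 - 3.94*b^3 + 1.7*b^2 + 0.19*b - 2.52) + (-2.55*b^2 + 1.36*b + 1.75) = 5.33*b^6 - 1.41*b^5 + 2.53*b^4 - 3.94*b^3 - 0.85*b^2 + 1.55*b - 0.77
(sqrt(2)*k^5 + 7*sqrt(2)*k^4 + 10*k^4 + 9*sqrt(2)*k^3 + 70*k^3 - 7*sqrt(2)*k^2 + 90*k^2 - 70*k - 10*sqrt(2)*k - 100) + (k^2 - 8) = sqrt(2)*k^5 + 7*sqrt(2)*k^4 + 10*k^4 + 9*sqrt(2)*k^3 + 70*k^3 - 7*sqrt(2)*k^2 + 91*k^2 - 70*k - 10*sqrt(2)*k - 108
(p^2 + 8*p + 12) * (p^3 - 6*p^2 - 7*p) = p^5 + 2*p^4 - 43*p^3 - 128*p^2 - 84*p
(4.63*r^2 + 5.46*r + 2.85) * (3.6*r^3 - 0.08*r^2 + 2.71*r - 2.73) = 16.668*r^5 + 19.2856*r^4 + 22.3705*r^3 + 1.9287*r^2 - 7.1823*r - 7.7805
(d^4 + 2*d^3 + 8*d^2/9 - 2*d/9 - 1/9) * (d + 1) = d^5 + 3*d^4 + 26*d^3/9 + 2*d^2/3 - d/3 - 1/9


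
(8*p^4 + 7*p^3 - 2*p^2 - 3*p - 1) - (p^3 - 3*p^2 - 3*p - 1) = 8*p^4 + 6*p^3 + p^2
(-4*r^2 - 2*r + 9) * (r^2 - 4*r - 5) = -4*r^4 + 14*r^3 + 37*r^2 - 26*r - 45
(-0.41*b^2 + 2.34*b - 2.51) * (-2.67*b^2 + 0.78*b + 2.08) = 1.0947*b^4 - 6.5676*b^3 + 7.6741*b^2 + 2.9094*b - 5.2208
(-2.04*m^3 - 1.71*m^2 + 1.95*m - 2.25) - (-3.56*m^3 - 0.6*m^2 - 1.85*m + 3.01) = 1.52*m^3 - 1.11*m^2 + 3.8*m - 5.26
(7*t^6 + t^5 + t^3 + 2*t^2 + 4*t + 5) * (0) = 0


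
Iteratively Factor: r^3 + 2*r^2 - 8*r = (r - 2)*(r^2 + 4*r) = r*(r - 2)*(r + 4)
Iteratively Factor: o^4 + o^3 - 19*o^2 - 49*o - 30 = (o - 5)*(o^3 + 6*o^2 + 11*o + 6) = (o - 5)*(o + 3)*(o^2 + 3*o + 2) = (o - 5)*(o + 2)*(o + 3)*(o + 1)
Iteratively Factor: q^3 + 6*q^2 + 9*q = (q + 3)*(q^2 + 3*q) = q*(q + 3)*(q + 3)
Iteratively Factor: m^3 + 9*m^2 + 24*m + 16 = (m + 1)*(m^2 + 8*m + 16) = (m + 1)*(m + 4)*(m + 4)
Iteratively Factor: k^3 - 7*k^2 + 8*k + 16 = (k - 4)*(k^2 - 3*k - 4) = (k - 4)^2*(k + 1)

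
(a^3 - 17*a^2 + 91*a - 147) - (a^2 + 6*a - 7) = a^3 - 18*a^2 + 85*a - 140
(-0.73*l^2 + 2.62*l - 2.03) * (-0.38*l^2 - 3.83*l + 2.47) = 0.2774*l^4 + 1.8003*l^3 - 11.0663*l^2 + 14.2463*l - 5.0141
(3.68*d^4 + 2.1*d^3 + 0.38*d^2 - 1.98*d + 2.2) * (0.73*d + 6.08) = 2.6864*d^5 + 23.9074*d^4 + 13.0454*d^3 + 0.865*d^2 - 10.4324*d + 13.376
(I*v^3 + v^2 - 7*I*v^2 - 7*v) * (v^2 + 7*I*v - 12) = I*v^5 - 6*v^4 - 7*I*v^4 + 42*v^3 - 5*I*v^3 - 12*v^2 + 35*I*v^2 + 84*v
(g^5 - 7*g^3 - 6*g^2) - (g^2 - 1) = g^5 - 7*g^3 - 7*g^2 + 1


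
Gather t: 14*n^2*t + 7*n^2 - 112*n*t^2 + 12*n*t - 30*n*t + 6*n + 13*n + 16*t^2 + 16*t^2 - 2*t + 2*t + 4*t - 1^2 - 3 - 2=7*n^2 + 19*n + t^2*(32 - 112*n) + t*(14*n^2 - 18*n + 4) - 6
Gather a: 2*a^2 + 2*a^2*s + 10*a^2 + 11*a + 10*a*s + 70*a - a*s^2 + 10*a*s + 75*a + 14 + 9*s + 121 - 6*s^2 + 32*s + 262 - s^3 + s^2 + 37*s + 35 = a^2*(2*s + 12) + a*(-s^2 + 20*s + 156) - s^3 - 5*s^2 + 78*s + 432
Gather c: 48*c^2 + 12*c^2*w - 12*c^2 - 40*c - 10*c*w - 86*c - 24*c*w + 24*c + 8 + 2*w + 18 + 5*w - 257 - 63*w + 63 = c^2*(12*w + 36) + c*(-34*w - 102) - 56*w - 168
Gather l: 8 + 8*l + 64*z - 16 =8*l + 64*z - 8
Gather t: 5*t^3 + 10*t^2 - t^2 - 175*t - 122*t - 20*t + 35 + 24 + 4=5*t^3 + 9*t^2 - 317*t + 63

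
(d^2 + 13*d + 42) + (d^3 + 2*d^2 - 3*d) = d^3 + 3*d^2 + 10*d + 42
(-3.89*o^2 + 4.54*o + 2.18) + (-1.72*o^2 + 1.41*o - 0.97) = -5.61*o^2 + 5.95*o + 1.21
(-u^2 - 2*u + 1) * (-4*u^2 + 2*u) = 4*u^4 + 6*u^3 - 8*u^2 + 2*u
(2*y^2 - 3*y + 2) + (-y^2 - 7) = y^2 - 3*y - 5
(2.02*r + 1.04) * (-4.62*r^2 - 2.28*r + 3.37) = -9.3324*r^3 - 9.4104*r^2 + 4.4362*r + 3.5048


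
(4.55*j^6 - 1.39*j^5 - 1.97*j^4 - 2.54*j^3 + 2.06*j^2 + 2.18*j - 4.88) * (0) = 0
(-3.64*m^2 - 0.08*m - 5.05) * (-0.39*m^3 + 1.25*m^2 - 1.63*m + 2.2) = 1.4196*m^5 - 4.5188*m^4 + 7.8027*m^3 - 14.1901*m^2 + 8.0555*m - 11.11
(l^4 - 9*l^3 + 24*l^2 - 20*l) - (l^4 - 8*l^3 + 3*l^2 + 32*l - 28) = -l^3 + 21*l^2 - 52*l + 28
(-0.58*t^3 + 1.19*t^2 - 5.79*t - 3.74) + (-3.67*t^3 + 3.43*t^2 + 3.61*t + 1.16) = -4.25*t^3 + 4.62*t^2 - 2.18*t - 2.58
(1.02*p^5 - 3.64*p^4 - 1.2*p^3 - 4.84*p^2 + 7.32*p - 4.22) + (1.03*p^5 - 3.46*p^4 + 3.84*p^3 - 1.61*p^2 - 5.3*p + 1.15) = 2.05*p^5 - 7.1*p^4 + 2.64*p^3 - 6.45*p^2 + 2.02*p - 3.07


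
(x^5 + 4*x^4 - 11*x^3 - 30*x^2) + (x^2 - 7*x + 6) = x^5 + 4*x^4 - 11*x^3 - 29*x^2 - 7*x + 6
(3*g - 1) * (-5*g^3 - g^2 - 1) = -15*g^4 + 2*g^3 + g^2 - 3*g + 1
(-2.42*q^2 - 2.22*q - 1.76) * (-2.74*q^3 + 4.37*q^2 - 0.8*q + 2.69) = 6.6308*q^5 - 4.4926*q^4 - 2.943*q^3 - 12.425*q^2 - 4.5638*q - 4.7344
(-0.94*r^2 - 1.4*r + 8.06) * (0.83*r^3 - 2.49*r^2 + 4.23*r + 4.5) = -0.7802*r^5 + 1.1786*r^4 + 6.1996*r^3 - 30.2214*r^2 + 27.7938*r + 36.27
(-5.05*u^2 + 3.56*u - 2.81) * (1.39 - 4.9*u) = 24.745*u^3 - 24.4635*u^2 + 18.7174*u - 3.9059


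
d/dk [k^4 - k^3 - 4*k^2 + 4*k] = 4*k^3 - 3*k^2 - 8*k + 4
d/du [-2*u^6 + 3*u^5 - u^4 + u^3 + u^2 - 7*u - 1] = -12*u^5 + 15*u^4 - 4*u^3 + 3*u^2 + 2*u - 7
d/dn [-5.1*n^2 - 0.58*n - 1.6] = -10.2*n - 0.58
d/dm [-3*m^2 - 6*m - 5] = -6*m - 6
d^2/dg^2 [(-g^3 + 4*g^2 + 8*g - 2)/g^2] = 4*(4*g - 3)/g^4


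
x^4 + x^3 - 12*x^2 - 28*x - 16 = (x - 4)*(x + 1)*(x + 2)^2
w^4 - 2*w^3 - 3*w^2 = w^2*(w - 3)*(w + 1)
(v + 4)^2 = v^2 + 8*v + 16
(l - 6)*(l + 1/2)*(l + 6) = l^3 + l^2/2 - 36*l - 18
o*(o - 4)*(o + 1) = o^3 - 3*o^2 - 4*o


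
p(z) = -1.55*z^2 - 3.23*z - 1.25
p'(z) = -3.1*z - 3.23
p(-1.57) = 0.00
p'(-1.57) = 1.64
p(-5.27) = -27.28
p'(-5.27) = 13.11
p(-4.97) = -23.48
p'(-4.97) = 12.18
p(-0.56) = 0.07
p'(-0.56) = -1.49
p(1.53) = -9.82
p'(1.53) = -7.97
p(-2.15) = -1.47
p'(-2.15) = 3.44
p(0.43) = -2.93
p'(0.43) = -4.56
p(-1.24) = 0.37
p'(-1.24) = 0.61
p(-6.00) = -37.67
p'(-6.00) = 15.37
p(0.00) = -1.25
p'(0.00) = -3.23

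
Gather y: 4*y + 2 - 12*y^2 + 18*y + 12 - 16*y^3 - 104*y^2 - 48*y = -16*y^3 - 116*y^2 - 26*y + 14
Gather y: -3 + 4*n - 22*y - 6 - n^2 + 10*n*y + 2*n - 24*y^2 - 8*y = -n^2 + 6*n - 24*y^2 + y*(10*n - 30) - 9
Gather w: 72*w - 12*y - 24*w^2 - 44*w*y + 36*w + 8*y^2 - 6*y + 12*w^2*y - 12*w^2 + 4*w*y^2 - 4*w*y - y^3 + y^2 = w^2*(12*y - 36) + w*(4*y^2 - 48*y + 108) - y^3 + 9*y^2 - 18*y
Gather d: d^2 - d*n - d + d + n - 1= d^2 - d*n + n - 1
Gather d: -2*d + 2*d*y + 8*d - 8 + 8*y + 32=d*(2*y + 6) + 8*y + 24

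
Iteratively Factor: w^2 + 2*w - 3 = (w + 3)*(w - 1)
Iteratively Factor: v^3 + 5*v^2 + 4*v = (v + 4)*(v^2 + v) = v*(v + 4)*(v + 1)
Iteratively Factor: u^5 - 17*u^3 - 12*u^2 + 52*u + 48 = (u - 4)*(u^4 + 4*u^3 - u^2 - 16*u - 12) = (u - 4)*(u - 2)*(u^3 + 6*u^2 + 11*u + 6) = (u - 4)*(u - 2)*(u + 1)*(u^2 + 5*u + 6) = (u - 4)*(u - 2)*(u + 1)*(u + 3)*(u + 2)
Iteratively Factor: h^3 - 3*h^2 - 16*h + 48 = (h + 4)*(h^2 - 7*h + 12) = (h - 3)*(h + 4)*(h - 4)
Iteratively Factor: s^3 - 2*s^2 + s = (s - 1)*(s^2 - s) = s*(s - 1)*(s - 1)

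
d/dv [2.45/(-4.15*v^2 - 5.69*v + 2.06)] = (20.335*v + 13.9405)/(4.15*v^2 + 5.69*v - 2.06)^2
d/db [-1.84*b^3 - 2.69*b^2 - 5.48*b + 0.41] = -5.52*b^2 - 5.38*b - 5.48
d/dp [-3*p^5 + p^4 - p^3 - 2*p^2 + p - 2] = -15*p^4 + 4*p^3 - 3*p^2 - 4*p + 1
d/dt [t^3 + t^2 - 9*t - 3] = 3*t^2 + 2*t - 9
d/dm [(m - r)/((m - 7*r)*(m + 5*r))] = ((-m + r)*(m - 7*r) + (-m + r)*(m + 5*r) + (m - 7*r)*(m + 5*r))/((m - 7*r)^2*(m + 5*r)^2)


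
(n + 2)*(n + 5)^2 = n^3 + 12*n^2 + 45*n + 50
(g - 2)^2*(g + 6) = g^3 + 2*g^2 - 20*g + 24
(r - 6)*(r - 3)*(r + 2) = r^3 - 7*r^2 + 36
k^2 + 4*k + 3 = (k + 1)*(k + 3)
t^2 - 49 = (t - 7)*(t + 7)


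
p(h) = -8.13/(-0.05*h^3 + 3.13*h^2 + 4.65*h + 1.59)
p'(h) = -8.13*(0.15*h^2 - 6.26*h - 4.65)/(-0.05*h^3 + 3.13*h^2 + 4.65*h + 1.59)^2 = (-1.2195*h^2 + 50.8938*h + 37.8045)/(-0.05*h^3 + 3.13*h^2 + 4.65*h + 1.59)^2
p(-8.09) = -0.04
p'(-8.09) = -0.01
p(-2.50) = -0.79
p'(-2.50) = -0.91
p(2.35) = -0.28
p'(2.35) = 0.18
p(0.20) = -3.07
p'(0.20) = 6.85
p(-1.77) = -2.36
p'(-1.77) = -4.73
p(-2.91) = -0.51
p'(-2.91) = -0.48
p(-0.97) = -115.89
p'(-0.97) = -2582.73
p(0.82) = -1.09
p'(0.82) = 1.41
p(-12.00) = -0.02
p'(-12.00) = -0.00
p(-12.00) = -0.02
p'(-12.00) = -0.00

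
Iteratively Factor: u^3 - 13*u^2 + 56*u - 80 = (u - 4)*(u^2 - 9*u + 20) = (u - 5)*(u - 4)*(u - 4)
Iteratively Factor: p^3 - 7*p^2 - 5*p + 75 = (p - 5)*(p^2 - 2*p - 15) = (p - 5)^2*(p + 3)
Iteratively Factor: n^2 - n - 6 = (n + 2)*(n - 3)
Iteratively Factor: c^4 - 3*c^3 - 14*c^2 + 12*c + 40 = (c - 5)*(c^3 + 2*c^2 - 4*c - 8) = (c - 5)*(c - 2)*(c^2 + 4*c + 4) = (c - 5)*(c - 2)*(c + 2)*(c + 2)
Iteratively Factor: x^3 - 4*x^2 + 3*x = (x)*(x^2 - 4*x + 3) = x*(x - 1)*(x - 3)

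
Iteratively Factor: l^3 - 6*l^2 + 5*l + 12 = (l + 1)*(l^2 - 7*l + 12) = (l - 3)*(l + 1)*(l - 4)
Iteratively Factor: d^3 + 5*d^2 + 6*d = (d)*(d^2 + 5*d + 6) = d*(d + 2)*(d + 3)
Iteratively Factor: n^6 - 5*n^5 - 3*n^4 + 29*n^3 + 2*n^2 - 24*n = (n - 3)*(n^5 - 2*n^4 - 9*n^3 + 2*n^2 + 8*n) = (n - 3)*(n + 1)*(n^4 - 3*n^3 - 6*n^2 + 8*n) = (n - 3)*(n + 1)*(n + 2)*(n^3 - 5*n^2 + 4*n) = (n - 4)*(n - 3)*(n + 1)*(n + 2)*(n^2 - n) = (n - 4)*(n - 3)*(n - 1)*(n + 1)*(n + 2)*(n)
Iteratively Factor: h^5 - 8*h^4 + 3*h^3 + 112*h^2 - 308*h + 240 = (h - 5)*(h^4 - 3*h^3 - 12*h^2 + 52*h - 48) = (h - 5)*(h - 3)*(h^3 - 12*h + 16) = (h - 5)*(h - 3)*(h + 4)*(h^2 - 4*h + 4) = (h - 5)*(h - 3)*(h - 2)*(h + 4)*(h - 2)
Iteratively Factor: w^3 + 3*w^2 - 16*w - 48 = (w + 3)*(w^2 - 16) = (w - 4)*(w + 3)*(w + 4)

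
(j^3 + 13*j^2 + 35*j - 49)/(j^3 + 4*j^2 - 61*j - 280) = (j^2 + 6*j - 7)/(j^2 - 3*j - 40)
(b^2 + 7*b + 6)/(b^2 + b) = (b + 6)/b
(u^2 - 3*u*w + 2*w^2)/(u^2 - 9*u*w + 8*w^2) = (u - 2*w)/(u - 8*w)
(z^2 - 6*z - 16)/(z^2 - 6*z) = (z^2 - 6*z - 16)/(z*(z - 6))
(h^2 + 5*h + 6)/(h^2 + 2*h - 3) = (h + 2)/(h - 1)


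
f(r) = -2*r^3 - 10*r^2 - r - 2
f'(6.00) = -337.00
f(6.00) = -800.00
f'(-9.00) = -307.00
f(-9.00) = 655.00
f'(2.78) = -102.97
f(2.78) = -125.03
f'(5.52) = -294.22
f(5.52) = -648.62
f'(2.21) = -74.50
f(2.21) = -74.64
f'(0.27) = -6.84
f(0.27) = -3.04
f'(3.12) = -121.81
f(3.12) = -163.21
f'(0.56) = -14.08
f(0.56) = -6.05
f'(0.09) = -2.85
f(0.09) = -2.17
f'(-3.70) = -9.14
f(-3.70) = -33.89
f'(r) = -6*r^2 - 20*r - 1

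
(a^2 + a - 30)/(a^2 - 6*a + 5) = (a + 6)/(a - 1)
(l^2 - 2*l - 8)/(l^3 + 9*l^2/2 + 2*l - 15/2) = 2*(l^2 - 2*l - 8)/(2*l^3 + 9*l^2 + 4*l - 15)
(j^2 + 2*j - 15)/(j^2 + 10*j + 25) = (j - 3)/(j + 5)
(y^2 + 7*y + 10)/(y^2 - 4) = (y + 5)/(y - 2)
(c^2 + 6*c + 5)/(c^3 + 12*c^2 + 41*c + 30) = 1/(c + 6)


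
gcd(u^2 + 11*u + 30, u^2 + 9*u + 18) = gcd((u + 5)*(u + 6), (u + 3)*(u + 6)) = u + 6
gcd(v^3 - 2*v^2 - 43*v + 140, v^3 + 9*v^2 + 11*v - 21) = v + 7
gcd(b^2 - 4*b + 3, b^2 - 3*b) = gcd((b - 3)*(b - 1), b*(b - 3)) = b - 3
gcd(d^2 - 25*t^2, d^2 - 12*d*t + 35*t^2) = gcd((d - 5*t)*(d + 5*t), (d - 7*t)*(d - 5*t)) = -d + 5*t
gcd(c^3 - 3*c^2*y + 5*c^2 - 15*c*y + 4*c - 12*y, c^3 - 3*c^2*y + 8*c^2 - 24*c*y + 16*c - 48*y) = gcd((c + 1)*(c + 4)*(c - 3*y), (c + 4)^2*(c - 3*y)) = -c^2 + 3*c*y - 4*c + 12*y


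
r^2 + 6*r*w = r*(r + 6*w)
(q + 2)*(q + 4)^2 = q^3 + 10*q^2 + 32*q + 32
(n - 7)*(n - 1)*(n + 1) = n^3 - 7*n^2 - n + 7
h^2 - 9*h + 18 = (h - 6)*(h - 3)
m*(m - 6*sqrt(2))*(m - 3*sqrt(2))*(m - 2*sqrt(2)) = m^4 - 11*sqrt(2)*m^3 + 72*m^2 - 72*sqrt(2)*m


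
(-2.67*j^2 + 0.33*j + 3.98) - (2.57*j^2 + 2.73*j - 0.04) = -5.24*j^2 - 2.4*j + 4.02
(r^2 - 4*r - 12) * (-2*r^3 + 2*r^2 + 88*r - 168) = -2*r^5 + 10*r^4 + 104*r^3 - 544*r^2 - 384*r + 2016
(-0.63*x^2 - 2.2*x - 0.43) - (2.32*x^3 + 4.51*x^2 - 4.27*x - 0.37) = -2.32*x^3 - 5.14*x^2 + 2.07*x - 0.06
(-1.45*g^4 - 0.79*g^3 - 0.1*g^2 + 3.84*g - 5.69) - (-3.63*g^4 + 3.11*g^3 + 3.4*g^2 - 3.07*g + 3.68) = 2.18*g^4 - 3.9*g^3 - 3.5*g^2 + 6.91*g - 9.37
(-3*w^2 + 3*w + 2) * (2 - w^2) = 3*w^4 - 3*w^3 - 8*w^2 + 6*w + 4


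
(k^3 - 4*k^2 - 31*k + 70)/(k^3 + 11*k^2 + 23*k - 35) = (k^2 - 9*k + 14)/(k^2 + 6*k - 7)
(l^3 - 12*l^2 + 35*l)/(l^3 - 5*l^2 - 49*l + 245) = l/(l + 7)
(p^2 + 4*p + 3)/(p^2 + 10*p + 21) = (p + 1)/(p + 7)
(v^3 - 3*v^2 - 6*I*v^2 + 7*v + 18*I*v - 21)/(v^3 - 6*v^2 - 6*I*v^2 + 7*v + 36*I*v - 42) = (v - 3)/(v - 6)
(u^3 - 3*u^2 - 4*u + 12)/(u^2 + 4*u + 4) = (u^2 - 5*u + 6)/(u + 2)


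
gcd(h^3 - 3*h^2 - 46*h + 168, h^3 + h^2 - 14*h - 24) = h - 4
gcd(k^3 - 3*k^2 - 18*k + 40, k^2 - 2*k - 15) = k - 5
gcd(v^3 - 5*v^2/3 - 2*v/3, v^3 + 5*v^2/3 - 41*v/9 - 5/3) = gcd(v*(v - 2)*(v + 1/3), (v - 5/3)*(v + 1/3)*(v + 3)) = v + 1/3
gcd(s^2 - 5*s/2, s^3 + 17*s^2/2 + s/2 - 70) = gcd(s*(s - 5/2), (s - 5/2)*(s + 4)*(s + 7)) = s - 5/2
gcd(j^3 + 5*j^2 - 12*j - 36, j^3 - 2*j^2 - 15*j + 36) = j - 3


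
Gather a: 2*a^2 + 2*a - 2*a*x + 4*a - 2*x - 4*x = 2*a^2 + a*(6 - 2*x) - 6*x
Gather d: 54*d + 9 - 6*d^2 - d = -6*d^2 + 53*d + 9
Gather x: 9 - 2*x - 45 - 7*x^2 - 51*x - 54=-7*x^2 - 53*x - 90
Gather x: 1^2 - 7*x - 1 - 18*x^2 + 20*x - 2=-18*x^2 + 13*x - 2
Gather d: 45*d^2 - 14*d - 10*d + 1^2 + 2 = 45*d^2 - 24*d + 3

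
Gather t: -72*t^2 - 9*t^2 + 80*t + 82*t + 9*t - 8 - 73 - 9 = -81*t^2 + 171*t - 90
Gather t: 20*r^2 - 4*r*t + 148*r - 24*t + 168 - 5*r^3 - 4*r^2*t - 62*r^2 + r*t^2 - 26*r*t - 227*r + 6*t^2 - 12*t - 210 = -5*r^3 - 42*r^2 - 79*r + t^2*(r + 6) + t*(-4*r^2 - 30*r - 36) - 42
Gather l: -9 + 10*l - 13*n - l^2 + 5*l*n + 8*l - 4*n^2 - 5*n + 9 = -l^2 + l*(5*n + 18) - 4*n^2 - 18*n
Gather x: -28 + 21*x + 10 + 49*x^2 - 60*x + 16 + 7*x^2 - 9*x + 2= 56*x^2 - 48*x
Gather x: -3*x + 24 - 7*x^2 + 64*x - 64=-7*x^2 + 61*x - 40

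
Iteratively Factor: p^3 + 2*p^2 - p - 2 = (p + 1)*(p^2 + p - 2) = (p - 1)*(p + 1)*(p + 2)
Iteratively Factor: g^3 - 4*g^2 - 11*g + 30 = (g - 2)*(g^2 - 2*g - 15) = (g - 2)*(g + 3)*(g - 5)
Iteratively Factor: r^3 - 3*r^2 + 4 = (r - 2)*(r^2 - r - 2) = (r - 2)^2*(r + 1)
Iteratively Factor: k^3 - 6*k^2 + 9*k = (k - 3)*(k^2 - 3*k) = k*(k - 3)*(k - 3)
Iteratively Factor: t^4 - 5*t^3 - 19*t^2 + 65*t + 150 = (t - 5)*(t^3 - 19*t - 30) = (t - 5)^2*(t^2 + 5*t + 6) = (t - 5)^2*(t + 3)*(t + 2)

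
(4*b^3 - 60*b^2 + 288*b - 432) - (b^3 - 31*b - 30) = 3*b^3 - 60*b^2 + 319*b - 402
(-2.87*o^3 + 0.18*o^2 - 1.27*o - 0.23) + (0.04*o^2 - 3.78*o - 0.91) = -2.87*o^3 + 0.22*o^2 - 5.05*o - 1.14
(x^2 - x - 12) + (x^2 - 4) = 2*x^2 - x - 16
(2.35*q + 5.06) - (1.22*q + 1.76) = 1.13*q + 3.3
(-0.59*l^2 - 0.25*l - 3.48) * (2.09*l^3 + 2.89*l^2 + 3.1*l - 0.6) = -1.2331*l^5 - 2.2276*l^4 - 9.8247*l^3 - 10.4782*l^2 - 10.638*l + 2.088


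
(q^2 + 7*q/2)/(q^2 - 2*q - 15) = q*(2*q + 7)/(2*(q^2 - 2*q - 15))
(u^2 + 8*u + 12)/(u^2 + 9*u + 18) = (u + 2)/(u + 3)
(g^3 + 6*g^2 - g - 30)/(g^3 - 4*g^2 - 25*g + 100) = (g^2 + g - 6)/(g^2 - 9*g + 20)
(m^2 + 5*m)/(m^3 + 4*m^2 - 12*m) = (m + 5)/(m^2 + 4*m - 12)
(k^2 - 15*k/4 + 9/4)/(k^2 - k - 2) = (-k^2 + 15*k/4 - 9/4)/(-k^2 + k + 2)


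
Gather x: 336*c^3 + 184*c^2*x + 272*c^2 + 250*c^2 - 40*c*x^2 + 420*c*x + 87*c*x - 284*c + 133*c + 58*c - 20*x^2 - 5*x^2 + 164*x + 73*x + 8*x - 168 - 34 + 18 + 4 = 336*c^3 + 522*c^2 - 93*c + x^2*(-40*c - 25) + x*(184*c^2 + 507*c + 245) - 180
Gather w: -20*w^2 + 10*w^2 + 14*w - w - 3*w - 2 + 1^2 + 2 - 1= -10*w^2 + 10*w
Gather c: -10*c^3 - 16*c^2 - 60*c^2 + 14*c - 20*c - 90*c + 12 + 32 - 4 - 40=-10*c^3 - 76*c^2 - 96*c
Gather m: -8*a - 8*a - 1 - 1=-16*a - 2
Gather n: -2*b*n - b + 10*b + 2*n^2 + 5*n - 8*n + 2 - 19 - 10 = 9*b + 2*n^2 + n*(-2*b - 3) - 27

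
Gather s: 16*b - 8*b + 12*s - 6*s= 8*b + 6*s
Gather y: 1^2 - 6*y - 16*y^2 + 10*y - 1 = -16*y^2 + 4*y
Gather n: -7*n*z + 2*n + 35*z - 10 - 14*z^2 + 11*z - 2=n*(2 - 7*z) - 14*z^2 + 46*z - 12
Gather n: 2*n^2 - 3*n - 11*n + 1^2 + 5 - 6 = 2*n^2 - 14*n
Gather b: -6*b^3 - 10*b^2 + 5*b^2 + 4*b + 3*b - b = -6*b^3 - 5*b^2 + 6*b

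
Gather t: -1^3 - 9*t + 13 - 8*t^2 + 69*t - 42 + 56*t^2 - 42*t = 48*t^2 + 18*t - 30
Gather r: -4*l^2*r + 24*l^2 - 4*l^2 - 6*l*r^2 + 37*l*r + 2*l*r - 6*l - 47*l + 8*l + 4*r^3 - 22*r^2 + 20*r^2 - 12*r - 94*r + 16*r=20*l^2 - 45*l + 4*r^3 + r^2*(-6*l - 2) + r*(-4*l^2 + 39*l - 90)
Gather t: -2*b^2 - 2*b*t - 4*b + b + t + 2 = -2*b^2 - 3*b + t*(1 - 2*b) + 2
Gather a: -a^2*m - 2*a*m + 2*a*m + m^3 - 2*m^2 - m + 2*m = -a^2*m + m^3 - 2*m^2 + m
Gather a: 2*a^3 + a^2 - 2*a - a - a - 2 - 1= 2*a^3 + a^2 - 4*a - 3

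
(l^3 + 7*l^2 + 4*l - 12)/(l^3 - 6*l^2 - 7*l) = (-l^3 - 7*l^2 - 4*l + 12)/(l*(-l^2 + 6*l + 7))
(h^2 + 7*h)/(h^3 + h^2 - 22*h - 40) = h*(h + 7)/(h^3 + h^2 - 22*h - 40)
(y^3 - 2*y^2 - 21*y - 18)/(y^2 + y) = y - 3 - 18/y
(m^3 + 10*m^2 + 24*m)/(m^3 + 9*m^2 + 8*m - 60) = m*(m + 4)/(m^2 + 3*m - 10)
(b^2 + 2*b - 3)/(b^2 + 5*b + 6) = (b - 1)/(b + 2)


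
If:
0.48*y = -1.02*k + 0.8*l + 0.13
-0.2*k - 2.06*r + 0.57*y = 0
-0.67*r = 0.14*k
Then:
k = -2.47344559585492*y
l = -2.55364313471503*y - 0.1625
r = 0.516839378238342*y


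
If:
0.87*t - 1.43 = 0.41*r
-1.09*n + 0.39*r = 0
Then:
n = 0.759230252852987*t - 1.24793018572388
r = 2.1219512195122*t - 3.48780487804878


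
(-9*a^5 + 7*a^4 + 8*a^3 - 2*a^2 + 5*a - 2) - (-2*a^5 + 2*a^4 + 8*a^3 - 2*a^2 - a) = -7*a^5 + 5*a^4 + 6*a - 2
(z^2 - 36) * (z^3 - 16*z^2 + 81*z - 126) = z^5 - 16*z^4 + 45*z^3 + 450*z^2 - 2916*z + 4536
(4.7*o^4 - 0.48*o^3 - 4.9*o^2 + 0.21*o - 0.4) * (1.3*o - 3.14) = 6.11*o^5 - 15.382*o^4 - 4.8628*o^3 + 15.659*o^2 - 1.1794*o + 1.256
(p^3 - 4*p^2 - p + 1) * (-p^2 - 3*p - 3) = -p^5 + p^4 + 10*p^3 + 14*p^2 - 3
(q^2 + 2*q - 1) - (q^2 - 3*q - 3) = 5*q + 2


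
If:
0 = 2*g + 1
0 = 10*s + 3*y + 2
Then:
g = -1/2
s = -3*y/10 - 1/5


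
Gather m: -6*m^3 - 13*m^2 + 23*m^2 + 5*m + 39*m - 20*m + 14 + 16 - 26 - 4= -6*m^3 + 10*m^2 + 24*m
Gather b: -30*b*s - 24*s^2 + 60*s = -30*b*s - 24*s^2 + 60*s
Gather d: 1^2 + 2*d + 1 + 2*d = 4*d + 2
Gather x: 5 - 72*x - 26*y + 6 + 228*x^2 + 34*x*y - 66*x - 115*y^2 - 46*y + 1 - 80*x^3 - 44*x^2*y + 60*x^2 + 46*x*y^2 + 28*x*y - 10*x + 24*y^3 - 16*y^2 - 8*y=-80*x^3 + x^2*(288 - 44*y) + x*(46*y^2 + 62*y - 148) + 24*y^3 - 131*y^2 - 80*y + 12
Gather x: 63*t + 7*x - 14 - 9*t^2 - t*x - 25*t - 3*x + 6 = -9*t^2 + 38*t + x*(4 - t) - 8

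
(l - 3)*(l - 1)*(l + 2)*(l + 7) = l^4 + 5*l^3 - 19*l^2 - 29*l + 42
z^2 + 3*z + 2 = (z + 1)*(z + 2)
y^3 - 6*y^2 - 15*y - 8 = (y - 8)*(y + 1)^2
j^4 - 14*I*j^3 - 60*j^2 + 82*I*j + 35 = (j - 7*I)*(j - 5*I)*(j - I)^2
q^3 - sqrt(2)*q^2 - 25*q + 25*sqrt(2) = (q - 5)*(q + 5)*(q - sqrt(2))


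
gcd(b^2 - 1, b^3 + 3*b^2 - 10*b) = 1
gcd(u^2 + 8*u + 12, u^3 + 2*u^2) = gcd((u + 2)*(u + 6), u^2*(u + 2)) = u + 2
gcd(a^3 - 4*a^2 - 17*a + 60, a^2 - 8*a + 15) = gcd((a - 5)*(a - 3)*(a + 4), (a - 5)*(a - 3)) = a^2 - 8*a + 15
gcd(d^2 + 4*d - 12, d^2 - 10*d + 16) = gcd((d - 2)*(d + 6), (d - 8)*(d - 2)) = d - 2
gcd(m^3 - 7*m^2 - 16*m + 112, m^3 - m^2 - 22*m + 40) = m - 4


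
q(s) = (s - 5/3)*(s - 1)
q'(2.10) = 1.53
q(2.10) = 0.48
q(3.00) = 2.67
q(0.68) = 0.32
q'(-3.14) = -8.95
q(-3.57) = 23.93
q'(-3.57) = -9.81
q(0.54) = 0.52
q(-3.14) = 19.90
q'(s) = 2*s - 8/3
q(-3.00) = 18.67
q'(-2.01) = -6.69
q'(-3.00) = -8.67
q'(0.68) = -1.31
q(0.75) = 0.23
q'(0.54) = -1.59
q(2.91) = 2.37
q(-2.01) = 11.07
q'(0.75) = -1.17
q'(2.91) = 3.15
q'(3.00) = 3.33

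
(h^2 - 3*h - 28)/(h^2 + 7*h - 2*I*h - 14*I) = (h^2 - 3*h - 28)/(h^2 + h*(7 - 2*I) - 14*I)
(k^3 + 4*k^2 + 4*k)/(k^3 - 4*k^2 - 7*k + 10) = k*(k + 2)/(k^2 - 6*k + 5)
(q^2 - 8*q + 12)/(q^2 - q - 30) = (q - 2)/(q + 5)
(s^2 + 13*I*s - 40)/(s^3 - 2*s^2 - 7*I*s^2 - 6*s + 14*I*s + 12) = (s^2 + 13*I*s - 40)/(s^3 + s^2*(-2 - 7*I) + s*(-6 + 14*I) + 12)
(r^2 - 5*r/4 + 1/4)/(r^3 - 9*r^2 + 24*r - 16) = (r - 1/4)/(r^2 - 8*r + 16)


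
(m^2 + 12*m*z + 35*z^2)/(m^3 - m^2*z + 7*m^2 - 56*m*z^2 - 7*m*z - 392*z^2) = (-m - 5*z)/(-m^2 + 8*m*z - 7*m + 56*z)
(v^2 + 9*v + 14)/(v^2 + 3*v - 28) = (v + 2)/(v - 4)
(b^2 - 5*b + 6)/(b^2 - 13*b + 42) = (b^2 - 5*b + 6)/(b^2 - 13*b + 42)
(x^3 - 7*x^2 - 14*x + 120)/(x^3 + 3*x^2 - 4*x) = (x^2 - 11*x + 30)/(x*(x - 1))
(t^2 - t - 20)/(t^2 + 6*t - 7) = (t^2 - t - 20)/(t^2 + 6*t - 7)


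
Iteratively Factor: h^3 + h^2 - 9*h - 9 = (h + 3)*(h^2 - 2*h - 3) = (h - 3)*(h + 3)*(h + 1)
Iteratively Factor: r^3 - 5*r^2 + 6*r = (r)*(r^2 - 5*r + 6) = r*(r - 2)*(r - 3)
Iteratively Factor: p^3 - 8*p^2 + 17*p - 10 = (p - 5)*(p^2 - 3*p + 2) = (p - 5)*(p - 1)*(p - 2)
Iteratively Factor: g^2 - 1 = (g + 1)*(g - 1)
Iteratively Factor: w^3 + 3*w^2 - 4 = (w + 2)*(w^2 + w - 2) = (w + 2)^2*(w - 1)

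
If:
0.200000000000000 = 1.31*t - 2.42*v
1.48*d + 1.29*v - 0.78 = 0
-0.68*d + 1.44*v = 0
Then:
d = 0.37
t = 0.48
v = 0.18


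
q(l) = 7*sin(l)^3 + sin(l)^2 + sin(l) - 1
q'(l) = 21*sin(l)^2*cos(l) + 2*sin(l)*cos(l) + cos(l)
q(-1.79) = -7.53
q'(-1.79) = -4.14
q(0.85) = 3.28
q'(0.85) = 9.47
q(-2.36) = -3.65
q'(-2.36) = -7.11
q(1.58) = 8.00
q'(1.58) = -0.22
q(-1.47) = -7.90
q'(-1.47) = 1.99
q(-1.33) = -7.44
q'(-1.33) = 4.50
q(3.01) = -0.84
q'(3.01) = -1.61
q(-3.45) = -0.41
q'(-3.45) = -3.37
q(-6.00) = -0.49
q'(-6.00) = 3.07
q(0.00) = -1.00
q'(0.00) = 1.00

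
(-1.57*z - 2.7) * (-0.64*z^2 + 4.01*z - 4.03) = 1.0048*z^3 - 4.5677*z^2 - 4.4999*z + 10.881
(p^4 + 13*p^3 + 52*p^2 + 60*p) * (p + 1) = p^5 + 14*p^4 + 65*p^3 + 112*p^2 + 60*p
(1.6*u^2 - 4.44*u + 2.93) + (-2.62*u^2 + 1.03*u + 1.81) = -1.02*u^2 - 3.41*u + 4.74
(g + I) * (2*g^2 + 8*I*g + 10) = 2*g^3 + 10*I*g^2 + 2*g + 10*I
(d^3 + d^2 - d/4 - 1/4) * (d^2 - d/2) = d^5 + d^4/2 - 3*d^3/4 - d^2/8 + d/8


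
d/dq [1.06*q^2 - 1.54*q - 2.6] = 2.12*q - 1.54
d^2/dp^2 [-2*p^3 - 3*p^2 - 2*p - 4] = -12*p - 6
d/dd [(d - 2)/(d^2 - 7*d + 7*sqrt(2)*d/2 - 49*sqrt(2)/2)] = 2*(2*d^2 - 14*d + 7*sqrt(2)*d - (d - 2)*(4*d - 14 + 7*sqrt(2)) - 49*sqrt(2))/(2*d^2 - 14*d + 7*sqrt(2)*d - 49*sqrt(2))^2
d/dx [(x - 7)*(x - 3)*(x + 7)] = 3*x^2 - 6*x - 49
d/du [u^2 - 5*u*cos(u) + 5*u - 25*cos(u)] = 5*u*sin(u) + 2*u + 25*sin(u) - 5*cos(u) + 5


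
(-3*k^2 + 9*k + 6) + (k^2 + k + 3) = -2*k^2 + 10*k + 9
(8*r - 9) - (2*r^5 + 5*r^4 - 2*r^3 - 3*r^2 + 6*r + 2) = -2*r^5 - 5*r^4 + 2*r^3 + 3*r^2 + 2*r - 11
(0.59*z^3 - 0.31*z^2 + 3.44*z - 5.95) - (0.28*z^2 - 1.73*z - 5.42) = 0.59*z^3 - 0.59*z^2 + 5.17*z - 0.53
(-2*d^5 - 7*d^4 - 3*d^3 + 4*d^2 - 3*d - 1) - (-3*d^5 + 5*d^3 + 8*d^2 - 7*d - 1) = d^5 - 7*d^4 - 8*d^3 - 4*d^2 + 4*d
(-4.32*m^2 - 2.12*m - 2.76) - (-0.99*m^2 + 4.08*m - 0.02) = -3.33*m^2 - 6.2*m - 2.74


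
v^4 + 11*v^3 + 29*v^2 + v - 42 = (v - 1)*(v + 2)*(v + 3)*(v + 7)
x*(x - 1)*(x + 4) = x^3 + 3*x^2 - 4*x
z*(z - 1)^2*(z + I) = z^4 - 2*z^3 + I*z^3 + z^2 - 2*I*z^2 + I*z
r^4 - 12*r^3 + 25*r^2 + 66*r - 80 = (r - 8)*(r - 5)*(r - 1)*(r + 2)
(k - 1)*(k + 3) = k^2 + 2*k - 3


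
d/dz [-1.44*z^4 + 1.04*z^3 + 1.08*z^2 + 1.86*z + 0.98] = -5.76*z^3 + 3.12*z^2 + 2.16*z + 1.86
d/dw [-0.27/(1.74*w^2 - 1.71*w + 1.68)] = (0.9396*w - 0.4617)/(1.74*w^2 - 1.71*w + 1.68)^2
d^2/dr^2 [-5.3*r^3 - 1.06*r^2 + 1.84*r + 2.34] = -31.8*r - 2.12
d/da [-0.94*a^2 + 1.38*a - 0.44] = 1.38 - 1.88*a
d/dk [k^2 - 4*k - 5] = 2*k - 4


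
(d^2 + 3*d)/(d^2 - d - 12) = d/(d - 4)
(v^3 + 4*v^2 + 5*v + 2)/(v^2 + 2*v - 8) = (v^3 + 4*v^2 + 5*v + 2)/(v^2 + 2*v - 8)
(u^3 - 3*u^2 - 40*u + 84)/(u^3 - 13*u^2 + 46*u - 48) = (u^2 - u - 42)/(u^2 - 11*u + 24)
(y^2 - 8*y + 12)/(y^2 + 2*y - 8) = (y - 6)/(y + 4)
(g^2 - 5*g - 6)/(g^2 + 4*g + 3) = (g - 6)/(g + 3)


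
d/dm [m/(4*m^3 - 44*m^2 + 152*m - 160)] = (m^3 - 11*m^2 - m*(3*m^2 - 22*m + 38) + 38*m - 40)/(4*(m^3 - 11*m^2 + 38*m - 40)^2)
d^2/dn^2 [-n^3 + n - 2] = -6*n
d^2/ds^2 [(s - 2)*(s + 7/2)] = 2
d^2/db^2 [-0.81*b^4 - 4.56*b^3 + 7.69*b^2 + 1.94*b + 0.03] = -9.72*b^2 - 27.36*b + 15.38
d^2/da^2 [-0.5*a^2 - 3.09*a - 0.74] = -1.00000000000000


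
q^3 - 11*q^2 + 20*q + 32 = (q - 8)*(q - 4)*(q + 1)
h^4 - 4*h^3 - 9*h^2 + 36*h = h*(h - 4)*(h - 3)*(h + 3)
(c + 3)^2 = c^2 + 6*c + 9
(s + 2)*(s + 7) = s^2 + 9*s + 14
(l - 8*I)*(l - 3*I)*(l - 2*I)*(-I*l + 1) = -I*l^4 - 12*l^3 + 33*I*l^2 + 2*l + 48*I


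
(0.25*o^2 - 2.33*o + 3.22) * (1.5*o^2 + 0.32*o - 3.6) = 0.375*o^4 - 3.415*o^3 + 3.1844*o^2 + 9.4184*o - 11.592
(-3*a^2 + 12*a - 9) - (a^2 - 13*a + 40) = -4*a^2 + 25*a - 49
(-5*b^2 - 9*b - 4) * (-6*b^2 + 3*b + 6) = 30*b^4 + 39*b^3 - 33*b^2 - 66*b - 24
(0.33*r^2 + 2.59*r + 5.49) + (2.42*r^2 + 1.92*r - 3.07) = 2.75*r^2 + 4.51*r + 2.42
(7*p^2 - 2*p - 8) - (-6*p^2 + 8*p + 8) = 13*p^2 - 10*p - 16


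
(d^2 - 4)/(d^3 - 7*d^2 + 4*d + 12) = (d + 2)/(d^2 - 5*d - 6)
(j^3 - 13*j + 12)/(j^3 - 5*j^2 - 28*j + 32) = (j - 3)/(j - 8)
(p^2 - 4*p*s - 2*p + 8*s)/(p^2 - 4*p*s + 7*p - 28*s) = (p - 2)/(p + 7)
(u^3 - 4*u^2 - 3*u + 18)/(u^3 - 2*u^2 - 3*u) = (u^2 - u - 6)/(u*(u + 1))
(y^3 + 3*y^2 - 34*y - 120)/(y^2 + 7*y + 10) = (y^2 - 2*y - 24)/(y + 2)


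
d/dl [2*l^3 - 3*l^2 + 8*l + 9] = 6*l^2 - 6*l + 8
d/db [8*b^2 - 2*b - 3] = 16*b - 2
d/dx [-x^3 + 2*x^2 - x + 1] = -3*x^2 + 4*x - 1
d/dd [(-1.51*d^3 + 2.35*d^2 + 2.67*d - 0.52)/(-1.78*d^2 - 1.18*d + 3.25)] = (2.6878*d^4 + 3.5636*d^3 - 12.7429*d^2 + 13.4238*d + 8.0639)/(3.1684*d^4 + 4.2008*d^3 - 10.1776*d^2 - 7.67*d + 10.5625)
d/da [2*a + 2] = 2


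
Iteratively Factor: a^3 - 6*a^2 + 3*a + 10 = (a - 2)*(a^2 - 4*a - 5) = (a - 5)*(a - 2)*(a + 1)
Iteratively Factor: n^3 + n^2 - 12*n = (n - 3)*(n^2 + 4*n) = n*(n - 3)*(n + 4)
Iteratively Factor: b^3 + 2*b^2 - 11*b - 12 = (b + 1)*(b^2 + b - 12) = (b + 1)*(b + 4)*(b - 3)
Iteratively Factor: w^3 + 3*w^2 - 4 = (w - 1)*(w^2 + 4*w + 4) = (w - 1)*(w + 2)*(w + 2)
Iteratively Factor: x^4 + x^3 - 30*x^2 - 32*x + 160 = (x + 4)*(x^3 - 3*x^2 - 18*x + 40) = (x + 4)^2*(x^2 - 7*x + 10) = (x - 2)*(x + 4)^2*(x - 5)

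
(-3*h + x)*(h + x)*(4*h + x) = -12*h^3 - 11*h^2*x + 2*h*x^2 + x^3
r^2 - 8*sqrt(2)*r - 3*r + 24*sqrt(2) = (r - 3)*(r - 8*sqrt(2))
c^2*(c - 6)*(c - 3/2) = c^4 - 15*c^3/2 + 9*c^2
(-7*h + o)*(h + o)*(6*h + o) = -42*h^3 - 43*h^2*o + o^3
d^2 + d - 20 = (d - 4)*(d + 5)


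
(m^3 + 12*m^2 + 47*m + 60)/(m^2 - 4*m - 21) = (m^2 + 9*m + 20)/(m - 7)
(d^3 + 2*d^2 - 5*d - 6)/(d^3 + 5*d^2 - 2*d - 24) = (d + 1)/(d + 4)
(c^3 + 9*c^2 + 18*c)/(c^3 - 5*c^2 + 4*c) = (c^2 + 9*c + 18)/(c^2 - 5*c + 4)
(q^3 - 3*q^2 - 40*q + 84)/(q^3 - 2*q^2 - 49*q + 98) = (q + 6)/(q + 7)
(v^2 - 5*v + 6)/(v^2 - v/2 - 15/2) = 2*(v - 2)/(2*v + 5)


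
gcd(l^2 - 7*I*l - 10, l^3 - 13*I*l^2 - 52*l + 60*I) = l^2 - 7*I*l - 10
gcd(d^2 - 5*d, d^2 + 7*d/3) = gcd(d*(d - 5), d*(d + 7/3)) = d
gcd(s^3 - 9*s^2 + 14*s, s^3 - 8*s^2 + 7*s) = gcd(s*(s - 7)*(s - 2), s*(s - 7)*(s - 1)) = s^2 - 7*s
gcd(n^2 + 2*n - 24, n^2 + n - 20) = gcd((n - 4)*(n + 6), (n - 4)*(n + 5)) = n - 4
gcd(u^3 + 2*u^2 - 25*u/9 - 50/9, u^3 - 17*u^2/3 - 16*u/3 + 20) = u^2 + u/3 - 10/3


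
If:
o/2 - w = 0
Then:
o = 2*w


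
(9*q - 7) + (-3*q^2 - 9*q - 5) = -3*q^2 - 12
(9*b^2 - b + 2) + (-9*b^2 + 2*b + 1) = b + 3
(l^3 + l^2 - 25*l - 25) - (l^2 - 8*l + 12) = l^3 - 17*l - 37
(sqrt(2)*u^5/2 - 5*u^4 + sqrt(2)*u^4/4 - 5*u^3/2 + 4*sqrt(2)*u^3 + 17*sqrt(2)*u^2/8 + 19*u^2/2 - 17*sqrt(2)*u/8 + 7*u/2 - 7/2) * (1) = sqrt(2)*u^5/2 - 5*u^4 + sqrt(2)*u^4/4 - 5*u^3/2 + 4*sqrt(2)*u^3 + 17*sqrt(2)*u^2/8 + 19*u^2/2 - 17*sqrt(2)*u/8 + 7*u/2 - 7/2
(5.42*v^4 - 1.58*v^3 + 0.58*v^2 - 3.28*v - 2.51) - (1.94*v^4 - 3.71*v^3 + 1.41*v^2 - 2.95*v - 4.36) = 3.48*v^4 + 2.13*v^3 - 0.83*v^2 - 0.33*v + 1.85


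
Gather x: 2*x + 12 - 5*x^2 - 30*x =-5*x^2 - 28*x + 12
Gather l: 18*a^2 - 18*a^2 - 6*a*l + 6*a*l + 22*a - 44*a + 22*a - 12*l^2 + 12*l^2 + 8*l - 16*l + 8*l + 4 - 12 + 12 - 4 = 0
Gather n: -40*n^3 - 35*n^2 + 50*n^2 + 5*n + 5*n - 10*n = -40*n^3 + 15*n^2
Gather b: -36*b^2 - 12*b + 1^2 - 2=-36*b^2 - 12*b - 1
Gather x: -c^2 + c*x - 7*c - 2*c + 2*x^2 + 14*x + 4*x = -c^2 - 9*c + 2*x^2 + x*(c + 18)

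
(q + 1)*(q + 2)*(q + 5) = q^3 + 8*q^2 + 17*q + 10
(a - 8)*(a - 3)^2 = a^3 - 14*a^2 + 57*a - 72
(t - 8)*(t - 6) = t^2 - 14*t + 48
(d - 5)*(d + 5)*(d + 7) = d^3 + 7*d^2 - 25*d - 175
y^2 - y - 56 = (y - 8)*(y + 7)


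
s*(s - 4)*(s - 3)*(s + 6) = s^4 - s^3 - 30*s^2 + 72*s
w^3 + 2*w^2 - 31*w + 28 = (w - 4)*(w - 1)*(w + 7)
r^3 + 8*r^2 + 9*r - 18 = (r - 1)*(r + 3)*(r + 6)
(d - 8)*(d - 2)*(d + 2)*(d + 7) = d^4 - d^3 - 60*d^2 + 4*d + 224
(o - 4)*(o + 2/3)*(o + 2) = o^3 - 4*o^2/3 - 28*o/3 - 16/3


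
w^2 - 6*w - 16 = (w - 8)*(w + 2)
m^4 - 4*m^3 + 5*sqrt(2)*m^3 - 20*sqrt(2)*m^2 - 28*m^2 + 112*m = m*(m - 4)*(m - 2*sqrt(2))*(m + 7*sqrt(2))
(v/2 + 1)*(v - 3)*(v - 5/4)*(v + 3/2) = v^4/2 - 3*v^3/8 - 65*v^2/16 + 3*v/16 + 45/8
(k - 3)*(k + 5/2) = k^2 - k/2 - 15/2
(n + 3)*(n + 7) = n^2 + 10*n + 21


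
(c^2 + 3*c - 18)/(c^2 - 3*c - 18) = (-c^2 - 3*c + 18)/(-c^2 + 3*c + 18)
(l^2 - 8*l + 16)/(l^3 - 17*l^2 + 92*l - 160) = (l - 4)/(l^2 - 13*l + 40)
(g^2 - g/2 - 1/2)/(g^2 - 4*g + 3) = (g + 1/2)/(g - 3)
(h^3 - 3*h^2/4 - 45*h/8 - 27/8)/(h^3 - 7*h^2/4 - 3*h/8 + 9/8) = (2*h^2 - 3*h - 9)/(2*h^2 - 5*h + 3)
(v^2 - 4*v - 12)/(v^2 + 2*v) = (v - 6)/v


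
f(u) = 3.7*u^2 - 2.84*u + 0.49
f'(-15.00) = -113.84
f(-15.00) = 875.59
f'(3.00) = 19.36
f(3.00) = 25.27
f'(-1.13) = -11.20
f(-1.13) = 8.42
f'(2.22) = 13.59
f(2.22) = 12.42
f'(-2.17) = -18.90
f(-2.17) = 24.08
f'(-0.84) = -9.06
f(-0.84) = 5.49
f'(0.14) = -1.80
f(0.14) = 0.16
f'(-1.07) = -10.76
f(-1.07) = 7.76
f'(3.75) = 24.91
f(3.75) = 41.87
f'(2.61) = 16.47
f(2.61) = 18.28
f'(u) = 7.4*u - 2.84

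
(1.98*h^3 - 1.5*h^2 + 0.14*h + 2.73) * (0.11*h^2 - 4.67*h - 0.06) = 0.2178*h^5 - 9.4116*h^4 + 6.9016*h^3 - 0.2635*h^2 - 12.7575*h - 0.1638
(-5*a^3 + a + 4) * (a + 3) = -5*a^4 - 15*a^3 + a^2 + 7*a + 12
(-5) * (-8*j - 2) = 40*j + 10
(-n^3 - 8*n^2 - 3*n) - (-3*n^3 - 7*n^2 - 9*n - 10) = 2*n^3 - n^2 + 6*n + 10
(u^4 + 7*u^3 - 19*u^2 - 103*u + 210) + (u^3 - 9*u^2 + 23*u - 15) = u^4 + 8*u^3 - 28*u^2 - 80*u + 195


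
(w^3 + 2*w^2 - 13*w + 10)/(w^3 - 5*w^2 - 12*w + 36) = (w^2 + 4*w - 5)/(w^2 - 3*w - 18)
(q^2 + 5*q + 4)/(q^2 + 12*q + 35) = (q^2 + 5*q + 4)/(q^2 + 12*q + 35)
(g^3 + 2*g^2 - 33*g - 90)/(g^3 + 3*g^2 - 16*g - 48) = (g^2 - g - 30)/(g^2 - 16)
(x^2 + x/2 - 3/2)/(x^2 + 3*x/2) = (x - 1)/x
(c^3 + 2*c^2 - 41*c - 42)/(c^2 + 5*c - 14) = (c^2 - 5*c - 6)/(c - 2)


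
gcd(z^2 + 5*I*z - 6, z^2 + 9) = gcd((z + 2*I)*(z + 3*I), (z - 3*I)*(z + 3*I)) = z + 3*I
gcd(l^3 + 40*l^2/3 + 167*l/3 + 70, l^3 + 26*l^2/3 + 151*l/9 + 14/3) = l^2 + 25*l/3 + 14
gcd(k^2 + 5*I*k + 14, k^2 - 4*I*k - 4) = k - 2*I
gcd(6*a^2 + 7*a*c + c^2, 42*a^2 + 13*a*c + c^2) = 6*a + c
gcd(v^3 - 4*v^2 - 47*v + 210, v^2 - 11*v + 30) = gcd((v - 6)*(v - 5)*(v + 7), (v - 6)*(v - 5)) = v^2 - 11*v + 30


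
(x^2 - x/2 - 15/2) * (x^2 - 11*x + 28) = x^4 - 23*x^3/2 + 26*x^2 + 137*x/2 - 210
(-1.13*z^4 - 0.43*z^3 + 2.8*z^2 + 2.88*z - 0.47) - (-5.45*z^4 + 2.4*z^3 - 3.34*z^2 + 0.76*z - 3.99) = 4.32*z^4 - 2.83*z^3 + 6.14*z^2 + 2.12*z + 3.52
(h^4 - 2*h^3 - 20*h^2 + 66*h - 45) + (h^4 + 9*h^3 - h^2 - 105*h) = 2*h^4 + 7*h^3 - 21*h^2 - 39*h - 45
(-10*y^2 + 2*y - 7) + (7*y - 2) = -10*y^2 + 9*y - 9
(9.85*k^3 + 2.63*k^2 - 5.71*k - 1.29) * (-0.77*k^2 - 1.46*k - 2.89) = -7.5845*k^5 - 16.4061*k^4 - 27.9096*k^3 + 1.7292*k^2 + 18.3853*k + 3.7281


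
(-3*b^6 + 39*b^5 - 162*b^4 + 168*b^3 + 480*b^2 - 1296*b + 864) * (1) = -3*b^6 + 39*b^5 - 162*b^4 + 168*b^3 + 480*b^2 - 1296*b + 864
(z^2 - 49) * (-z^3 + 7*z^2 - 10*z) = -z^5 + 7*z^4 + 39*z^3 - 343*z^2 + 490*z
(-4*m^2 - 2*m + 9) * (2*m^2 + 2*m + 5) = -8*m^4 - 12*m^3 - 6*m^2 + 8*m + 45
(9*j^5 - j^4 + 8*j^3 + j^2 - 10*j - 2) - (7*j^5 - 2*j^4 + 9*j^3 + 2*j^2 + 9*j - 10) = 2*j^5 + j^4 - j^3 - j^2 - 19*j + 8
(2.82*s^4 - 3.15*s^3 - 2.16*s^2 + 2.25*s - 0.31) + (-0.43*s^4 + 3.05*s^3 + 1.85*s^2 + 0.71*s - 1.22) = 2.39*s^4 - 0.1*s^3 - 0.31*s^2 + 2.96*s - 1.53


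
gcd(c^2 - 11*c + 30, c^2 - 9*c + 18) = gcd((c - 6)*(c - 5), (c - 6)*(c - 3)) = c - 6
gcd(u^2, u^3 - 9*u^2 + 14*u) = u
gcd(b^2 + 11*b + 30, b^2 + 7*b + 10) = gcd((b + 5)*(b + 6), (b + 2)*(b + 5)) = b + 5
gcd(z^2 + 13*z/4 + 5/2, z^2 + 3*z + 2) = z + 2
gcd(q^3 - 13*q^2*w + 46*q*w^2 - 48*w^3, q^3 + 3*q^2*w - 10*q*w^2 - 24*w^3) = q - 3*w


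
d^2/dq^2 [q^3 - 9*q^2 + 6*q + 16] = 6*q - 18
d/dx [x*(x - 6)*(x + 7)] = 3*x^2 + 2*x - 42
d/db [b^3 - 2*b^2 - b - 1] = 3*b^2 - 4*b - 1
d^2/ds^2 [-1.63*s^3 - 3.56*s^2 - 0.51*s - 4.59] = -9.78*s - 7.12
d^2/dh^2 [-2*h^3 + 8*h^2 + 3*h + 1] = 16 - 12*h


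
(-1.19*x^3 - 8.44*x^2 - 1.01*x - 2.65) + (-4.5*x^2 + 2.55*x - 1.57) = -1.19*x^3 - 12.94*x^2 + 1.54*x - 4.22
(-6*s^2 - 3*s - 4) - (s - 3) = -6*s^2 - 4*s - 1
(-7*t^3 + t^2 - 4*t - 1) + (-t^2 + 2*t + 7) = -7*t^3 - 2*t + 6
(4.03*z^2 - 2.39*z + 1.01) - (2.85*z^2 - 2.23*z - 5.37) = 1.18*z^2 - 0.16*z + 6.38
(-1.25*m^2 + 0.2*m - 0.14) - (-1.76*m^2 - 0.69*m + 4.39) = 0.51*m^2 + 0.89*m - 4.53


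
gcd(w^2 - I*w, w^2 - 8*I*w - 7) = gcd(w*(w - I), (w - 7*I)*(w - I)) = w - I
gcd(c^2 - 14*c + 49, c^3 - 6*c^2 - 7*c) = c - 7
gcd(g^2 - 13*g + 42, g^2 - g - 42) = g - 7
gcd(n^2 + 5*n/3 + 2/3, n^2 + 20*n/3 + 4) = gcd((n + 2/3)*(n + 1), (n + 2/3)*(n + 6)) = n + 2/3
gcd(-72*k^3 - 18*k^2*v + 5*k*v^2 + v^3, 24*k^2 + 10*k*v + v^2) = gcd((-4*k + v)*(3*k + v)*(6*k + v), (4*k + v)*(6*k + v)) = 6*k + v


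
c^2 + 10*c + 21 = (c + 3)*(c + 7)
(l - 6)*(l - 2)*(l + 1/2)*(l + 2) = l^4 - 11*l^3/2 - 7*l^2 + 22*l + 12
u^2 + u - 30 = (u - 5)*(u + 6)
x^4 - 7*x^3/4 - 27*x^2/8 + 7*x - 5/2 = (x - 2)*(x - 5/4)*(x - 1/2)*(x + 2)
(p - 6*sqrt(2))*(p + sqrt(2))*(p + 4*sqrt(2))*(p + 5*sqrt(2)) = p^4 + 4*sqrt(2)*p^3 - 62*p^2 - 308*sqrt(2)*p - 480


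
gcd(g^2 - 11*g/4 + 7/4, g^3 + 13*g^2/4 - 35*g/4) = g - 7/4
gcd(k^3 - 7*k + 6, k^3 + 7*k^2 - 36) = k^2 + k - 6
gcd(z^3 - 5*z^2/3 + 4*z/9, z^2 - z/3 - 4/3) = z - 4/3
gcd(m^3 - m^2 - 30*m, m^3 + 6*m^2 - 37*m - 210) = m^2 - m - 30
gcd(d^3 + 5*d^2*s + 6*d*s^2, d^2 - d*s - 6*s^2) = d + 2*s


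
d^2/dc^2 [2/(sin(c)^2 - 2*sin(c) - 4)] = 4*(2*sin(c)^4 - 3*sin(c)^3 + 7*sin(c)^2 + 2*sin(c) - 8)/(2*sin(c) + cos(c)^2 + 3)^3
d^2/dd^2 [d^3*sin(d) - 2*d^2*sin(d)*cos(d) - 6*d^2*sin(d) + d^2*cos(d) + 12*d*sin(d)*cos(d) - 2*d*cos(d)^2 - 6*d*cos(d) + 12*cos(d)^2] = -d^3*sin(d) + 6*d^2*sin(d) + 4*d^2*sin(2*d) + 5*d^2*cos(d) + 2*d*sin(d) - 24*d*sin(2*d) - 18*d*cos(d) - 4*d*cos(2*d) + 2*sin(2*d) + 2*cos(d)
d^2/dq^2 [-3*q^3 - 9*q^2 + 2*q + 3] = -18*q - 18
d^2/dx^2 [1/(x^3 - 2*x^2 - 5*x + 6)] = 2*((2 - 3*x)*(x^3 - 2*x^2 - 5*x + 6) + (-3*x^2 + 4*x + 5)^2)/(x^3 - 2*x^2 - 5*x + 6)^3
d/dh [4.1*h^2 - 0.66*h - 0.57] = 8.2*h - 0.66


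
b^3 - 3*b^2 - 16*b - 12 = (b - 6)*(b + 1)*(b + 2)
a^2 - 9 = (a - 3)*(a + 3)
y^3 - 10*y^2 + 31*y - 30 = (y - 5)*(y - 3)*(y - 2)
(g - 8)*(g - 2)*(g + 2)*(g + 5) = g^4 - 3*g^3 - 44*g^2 + 12*g + 160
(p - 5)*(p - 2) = p^2 - 7*p + 10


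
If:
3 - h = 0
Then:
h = 3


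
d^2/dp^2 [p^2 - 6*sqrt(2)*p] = 2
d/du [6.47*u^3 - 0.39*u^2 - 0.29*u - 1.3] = 19.41*u^2 - 0.78*u - 0.29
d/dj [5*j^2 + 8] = 10*j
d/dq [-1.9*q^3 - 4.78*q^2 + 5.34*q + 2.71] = -5.7*q^2 - 9.56*q + 5.34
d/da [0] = 0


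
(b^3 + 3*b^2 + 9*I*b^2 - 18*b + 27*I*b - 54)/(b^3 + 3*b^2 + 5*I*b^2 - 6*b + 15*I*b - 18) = (b + 6*I)/(b + 2*I)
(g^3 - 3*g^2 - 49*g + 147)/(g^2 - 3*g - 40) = (-g^3 + 3*g^2 + 49*g - 147)/(-g^2 + 3*g + 40)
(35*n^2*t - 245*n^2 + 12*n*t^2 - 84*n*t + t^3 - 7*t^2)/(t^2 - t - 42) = (35*n^2 + 12*n*t + t^2)/(t + 6)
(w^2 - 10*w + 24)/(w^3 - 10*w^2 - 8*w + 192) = (w - 4)/(w^2 - 4*w - 32)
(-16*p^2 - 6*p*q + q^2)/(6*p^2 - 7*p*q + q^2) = (-16*p^2 - 6*p*q + q^2)/(6*p^2 - 7*p*q + q^2)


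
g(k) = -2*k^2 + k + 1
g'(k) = 1 - 4*k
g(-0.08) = 0.91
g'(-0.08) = 1.32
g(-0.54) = -0.12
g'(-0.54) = 3.16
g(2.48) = -8.82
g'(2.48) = -8.92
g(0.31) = 1.12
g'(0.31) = -0.24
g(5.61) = -56.33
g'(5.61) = -21.44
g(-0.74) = -0.84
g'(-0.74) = 3.96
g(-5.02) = -54.42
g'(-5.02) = 21.08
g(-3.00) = -20.00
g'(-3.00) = 13.00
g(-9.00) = -170.00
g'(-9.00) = 37.00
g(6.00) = -65.00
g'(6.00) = -23.00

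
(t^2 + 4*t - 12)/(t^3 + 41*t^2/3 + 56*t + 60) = 3*(t - 2)/(3*t^2 + 23*t + 30)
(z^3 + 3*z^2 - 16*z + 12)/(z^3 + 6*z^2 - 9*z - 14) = (z^2 + 5*z - 6)/(z^2 + 8*z + 7)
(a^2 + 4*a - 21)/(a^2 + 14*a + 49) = (a - 3)/(a + 7)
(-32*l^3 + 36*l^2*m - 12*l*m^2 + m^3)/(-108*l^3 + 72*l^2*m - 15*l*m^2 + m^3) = (32*l^3 - 36*l^2*m + 12*l*m^2 - m^3)/(108*l^3 - 72*l^2*m + 15*l*m^2 - m^3)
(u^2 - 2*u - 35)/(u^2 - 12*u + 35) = (u + 5)/(u - 5)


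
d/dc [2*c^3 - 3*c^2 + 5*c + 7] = 6*c^2 - 6*c + 5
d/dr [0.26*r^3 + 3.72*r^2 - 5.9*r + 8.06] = 0.78*r^2 + 7.44*r - 5.9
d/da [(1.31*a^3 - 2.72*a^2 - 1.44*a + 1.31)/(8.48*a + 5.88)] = (22.2176*a^3 + 0.0427999999999962*a^2 - 31.9872*a - 19.576)/(71.9104*a^2 + 99.7248*a + 34.5744)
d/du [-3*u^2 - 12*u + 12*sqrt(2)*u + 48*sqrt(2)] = -6*u - 12 + 12*sqrt(2)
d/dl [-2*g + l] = 1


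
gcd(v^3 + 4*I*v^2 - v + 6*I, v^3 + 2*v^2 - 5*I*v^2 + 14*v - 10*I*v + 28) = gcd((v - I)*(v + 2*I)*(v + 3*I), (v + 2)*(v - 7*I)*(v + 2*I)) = v + 2*I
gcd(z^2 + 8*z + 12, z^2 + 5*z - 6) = z + 6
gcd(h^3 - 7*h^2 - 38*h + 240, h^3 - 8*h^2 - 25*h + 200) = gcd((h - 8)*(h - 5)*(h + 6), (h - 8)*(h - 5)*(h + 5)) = h^2 - 13*h + 40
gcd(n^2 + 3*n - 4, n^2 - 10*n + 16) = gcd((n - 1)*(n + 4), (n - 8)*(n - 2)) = 1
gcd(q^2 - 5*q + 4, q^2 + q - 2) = q - 1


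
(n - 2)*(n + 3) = n^2 + n - 6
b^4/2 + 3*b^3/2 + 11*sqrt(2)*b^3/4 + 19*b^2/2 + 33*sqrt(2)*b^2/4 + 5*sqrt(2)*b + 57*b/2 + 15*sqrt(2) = (b/2 + sqrt(2))*(b + 3)*(b + sqrt(2))*(b + 5*sqrt(2)/2)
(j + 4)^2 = j^2 + 8*j + 16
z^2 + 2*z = z*(z + 2)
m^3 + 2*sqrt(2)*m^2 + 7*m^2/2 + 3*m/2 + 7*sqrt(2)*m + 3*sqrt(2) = (m + 1/2)*(m + 3)*(m + 2*sqrt(2))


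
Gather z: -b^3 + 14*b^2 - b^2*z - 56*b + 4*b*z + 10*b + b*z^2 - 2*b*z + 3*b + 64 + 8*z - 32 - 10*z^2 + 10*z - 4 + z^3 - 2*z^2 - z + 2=-b^3 + 14*b^2 - 43*b + z^3 + z^2*(b - 12) + z*(-b^2 + 2*b + 17) + 30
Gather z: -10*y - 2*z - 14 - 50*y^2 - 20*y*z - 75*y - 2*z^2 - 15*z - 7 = -50*y^2 - 85*y - 2*z^2 + z*(-20*y - 17) - 21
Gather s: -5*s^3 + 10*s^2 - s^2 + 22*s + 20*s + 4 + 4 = -5*s^3 + 9*s^2 + 42*s + 8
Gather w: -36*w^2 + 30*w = -36*w^2 + 30*w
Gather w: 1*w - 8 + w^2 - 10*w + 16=w^2 - 9*w + 8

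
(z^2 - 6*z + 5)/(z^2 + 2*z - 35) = (z - 1)/(z + 7)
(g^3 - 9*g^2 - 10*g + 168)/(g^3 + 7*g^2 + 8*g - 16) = (g^2 - 13*g + 42)/(g^2 + 3*g - 4)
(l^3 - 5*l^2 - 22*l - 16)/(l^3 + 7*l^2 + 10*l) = (l^2 - 7*l - 8)/(l*(l + 5))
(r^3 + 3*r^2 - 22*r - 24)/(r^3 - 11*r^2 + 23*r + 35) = (r^2 + 2*r - 24)/(r^2 - 12*r + 35)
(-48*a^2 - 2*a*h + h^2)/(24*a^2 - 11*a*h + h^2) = (-6*a - h)/(3*a - h)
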